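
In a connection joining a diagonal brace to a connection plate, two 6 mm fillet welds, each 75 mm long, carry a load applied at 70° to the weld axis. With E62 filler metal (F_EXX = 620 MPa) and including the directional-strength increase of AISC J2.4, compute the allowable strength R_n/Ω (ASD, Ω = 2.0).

R_n/Ω ≈ 172 kN

t_e = 0.707 × 6 = 4.242 mm; A_we = 4.242 × 150 = 636.3 mm².
Directional factor: 1.0 + 0.5 sin^1.5(70°) = 1.455.
F_nw = 0.6 × 620 × 1.455 = 541.4 MPa.
R_n/Ω = (541.4 × 636.3) / 2.0 × 10⁻³ = 172.3 kN.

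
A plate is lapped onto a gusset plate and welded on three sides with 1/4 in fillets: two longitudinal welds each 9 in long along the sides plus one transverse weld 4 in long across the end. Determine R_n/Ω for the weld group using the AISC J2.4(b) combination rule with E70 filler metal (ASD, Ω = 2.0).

E70XX → F_EXX = 70 ksi.
t_e = 0.707 × 0.25 = 0.1767 in.
R_nwl = 0.6 × 70 × 0.1767 × 18 = 133.6 kips (longitudinal, 2 welds).
R_nwt = 0.6 × 70 × 0.1767 × 4 = 29.69 kips (transverse, base value).
(i) R_nwl + R_nwt = 163.3 kips; (ii) 0.85 R_nwl + 1.5 R_nwt = 158.1 kips.
R_n = max = 163.3 kips [governs: (i)]; R_n/Ω = 81.66 kips.

R_n/Ω ≈ 81.7 kips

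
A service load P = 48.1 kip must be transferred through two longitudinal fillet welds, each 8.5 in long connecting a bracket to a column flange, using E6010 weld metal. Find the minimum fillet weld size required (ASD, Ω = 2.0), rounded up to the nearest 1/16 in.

E60XX → F_EXX = 60 ksi.
Total weld length L = 17 in.
Required throat t_e = P × Ω / (0.6 F_EXX × L) = 48.1 × 2.0 / (0.6 × 60 × 17) = 0.1572 in.
Required leg w = t_e / 0.707 = 0.2223 in → use 1/4 in.

w = 1/4 in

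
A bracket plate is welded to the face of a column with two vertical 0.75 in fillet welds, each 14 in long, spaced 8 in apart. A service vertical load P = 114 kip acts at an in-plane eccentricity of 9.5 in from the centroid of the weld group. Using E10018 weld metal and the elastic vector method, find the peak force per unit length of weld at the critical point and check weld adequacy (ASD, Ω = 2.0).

f_max ≈ 12.2 kip/in; adequate

E100XX → F_EXX = 100 ksi.
Total weld length L_w = 28 in. Treat welds as unit-width lines.
Polar moment about centroid: J = 2[d³/12 + d(b/2)²] = 2[14³/12 + 14×4²] = 905.3 in³.
Direct shear f_v = P/L_w = 114 / 28 = 4.071 kip/in (vertical).
Torsion M = P·e = 114 × 9.5 = 1083 kip·in.
Critical point at (x, y) = (4, 7) from centroid. f_tx = M·y/J = 8.374 kip/in; f_ty = M·x/J = 4.785 kip/in.
Resultant f_max = √[f_tx² + (f_v + f_ty)²] = √[8.374² + (4.071 + 4.785)²] = 12.19 kip/in.
Capacity per unit length: r_n/Ω = (1/2.0) × 0.6 × 100 × (0.707 × 0.75) = 15.91 kip/in.
12.19 ≤ 15.91 → adequate.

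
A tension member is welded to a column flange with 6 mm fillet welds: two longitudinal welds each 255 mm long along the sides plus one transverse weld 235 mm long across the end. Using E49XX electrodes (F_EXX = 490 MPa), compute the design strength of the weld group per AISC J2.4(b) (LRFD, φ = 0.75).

φR_n ≈ 735 kN

t_e = 0.707 × 6 = 4.242 mm.
R_nwl = 0.6 × 490 × 4.242 × 510 × 10⁻³ = 636 kN (longitudinal, 2 welds).
R_nwt = 0.6 × 490 × 4.242 × 235 × 10⁻³ = 293.1 kN (transverse, base value).
(i) R_nwl + R_nwt = 929.1 kN; (ii) 0.85 R_nwl + 1.5 R_nwt = 980.3 kN.
R_n = max = 980.3 kN [governs: (ii)]; φR_n = 735.2 kN.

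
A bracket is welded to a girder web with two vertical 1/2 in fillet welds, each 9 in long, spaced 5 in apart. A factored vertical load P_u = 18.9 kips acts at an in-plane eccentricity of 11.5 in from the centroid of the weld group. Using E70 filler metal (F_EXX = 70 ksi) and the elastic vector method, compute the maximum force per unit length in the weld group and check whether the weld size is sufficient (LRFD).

f_max ≈ 5.37 kip/in; adequate

Total weld length L_w = 18 in. Treat welds as unit-width lines.
Polar moment about centroid: J = 2[d³/12 + d(b/2)²] = 2[9³/12 + 9×2.5²] = 234 in³.
Direct shear f_v = P/L_w = 18.9 / 18 = 1.05 kip/in (vertical).
Torsion M = P·e = 18.9 × 11.5 = 217.35 kip·in.
Critical point at (x, y) = (2.5, 4.5) from centroid. f_tx = M·y/J = 4.18 kip/in; f_ty = M·x/J = 2.322 kip/in.
Resultant f_max = √[f_tx² + (f_v + f_ty)²] = √[4.18² + (1.05 + 2.322)²] = 5.37 kip/in.
Capacity per unit length: φr_n = 0.75 × 0.6 × 70 × (0.707 × 0.5) = 11.14 kip/in.
5.37 ≤ 11.14 → adequate.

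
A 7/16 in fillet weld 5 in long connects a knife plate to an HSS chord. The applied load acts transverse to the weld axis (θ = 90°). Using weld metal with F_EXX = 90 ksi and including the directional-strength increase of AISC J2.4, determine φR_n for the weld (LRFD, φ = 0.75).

t_e = 0.707 × 0.4375 = 0.3093 in; A_we = 0.3093 × 5 = 1.547 in².
Directional factor: 1.0 + 0.5 sin^1.5(90°) = 1.5.
F_nw = 0.6 × 90 × 1.5 = 81 ksi.
φR_n = 0.75 × 81 × 1.547 = 93.95 kips.

φR_n ≈ 94 kips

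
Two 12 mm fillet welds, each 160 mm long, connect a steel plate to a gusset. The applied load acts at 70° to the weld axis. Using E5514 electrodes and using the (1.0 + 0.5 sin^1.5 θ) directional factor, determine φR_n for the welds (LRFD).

E55XX → F_EXX = 550 MPa.
t_e = 0.707 × 12 = 8.484 mm; A_we = 8.484 × 320 = 2715 mm².
Directional factor: 1.0 + 0.5 sin^1.5(70°) = 1.455.
F_nw = 0.6 × 550 × 1.455 = 480.3 MPa.
φR_n = 0.75 × 480.3 × 2715 × 10⁻³ = 978 kN.

φR_n ≈ 978 kN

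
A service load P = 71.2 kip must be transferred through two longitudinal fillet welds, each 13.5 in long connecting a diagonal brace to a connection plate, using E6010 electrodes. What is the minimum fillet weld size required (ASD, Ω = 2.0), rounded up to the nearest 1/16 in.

E60XX → F_EXX = 60 ksi.
Total weld length L = 27 in.
Required throat t_e = P × Ω / (0.6 F_EXX × L) = 71.2 × 2.0 / (0.6 × 60 × 27) = 0.1465 in.
Required leg w = t_e / 0.707 = 0.2072 in → use 1/4 in.

w = 1/4 in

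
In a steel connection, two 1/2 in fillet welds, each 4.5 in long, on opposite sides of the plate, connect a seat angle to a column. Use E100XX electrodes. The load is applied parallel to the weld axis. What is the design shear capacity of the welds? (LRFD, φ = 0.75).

φR_n ≈ 143 kips

E100XX → F_EXX = 100 ksi.
Effective throat t_e = 0.707 × 0.5 = 0.3535 in.
Total length L = 9 in; A_we = 0.3535 × 9 = 3.181 in².
F_nw = 0.6 F_EXX = 0.6 × 100 = 60 ksi.
φR_n = 0.75 × 60 × 3.181 = 143.2 kips.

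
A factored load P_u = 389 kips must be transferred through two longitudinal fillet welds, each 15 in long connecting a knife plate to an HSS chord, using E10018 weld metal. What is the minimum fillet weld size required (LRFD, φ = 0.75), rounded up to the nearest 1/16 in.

E100XX → F_EXX = 100 ksi.
Total weld length L = 30 in.
Required throat t_e = P_u / (φ × 0.6 F_EXX × L) = 389 / (0.75 × 0.6 × 100 × 30) = 0.2881 in.
Required leg w = t_e / 0.707 = 0.4076 in → use 7/16 in.

w = 7/16 in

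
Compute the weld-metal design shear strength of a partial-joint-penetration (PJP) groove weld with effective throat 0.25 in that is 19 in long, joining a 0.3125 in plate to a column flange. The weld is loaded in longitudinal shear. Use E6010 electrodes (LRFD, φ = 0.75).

E60XX → F_EXX = 60 ksi.
Effective throat (given) t_e = 0.25 in.
A_we = 0.25 × 19 = 4.75 in².
F_nw = 0.6 F_EXX = 36 ksi.
φR_n = 0.75 × 36 × 4.75 = 128.2 kips.

φR_n ≈ 128 kips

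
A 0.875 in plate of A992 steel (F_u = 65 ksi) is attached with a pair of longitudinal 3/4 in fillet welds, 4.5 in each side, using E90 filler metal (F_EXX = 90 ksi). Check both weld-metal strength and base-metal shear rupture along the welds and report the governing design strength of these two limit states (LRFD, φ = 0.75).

φR_n ≈ 193 kip (weld metal governs)

t_e = 0.707 × 0.75 = 0.5302 in; L = 9 in.
Weld metal: φR_n = 0.75 × 0.6 × 90 × 0.5302 × 9 = 193.3 kip.
Base metal (shear rupture): φR_n = 0.75 × 0.6 × 65 × 0.875 × 9 = 230.3 kip.
Governing: weld metal.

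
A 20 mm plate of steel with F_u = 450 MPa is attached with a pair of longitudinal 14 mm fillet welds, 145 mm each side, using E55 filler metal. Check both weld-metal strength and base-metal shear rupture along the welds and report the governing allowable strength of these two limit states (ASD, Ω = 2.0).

E55XX → F_EXX = 550 MPa.
t_e = 0.707 × 14 = 9.898 mm; L = 290 mm.
Weld metal: R_n/Ω = (1/2.0) × 0.6 × 550 × 9.898 × 290 × 10⁻³ = 473.6 kN.
Base metal (shear rupture): R_n/Ω = (1/2.0) × 0.6 × 450 × 20 × 290 × 10⁻³ = 783 kN.
Governing: weld metal.

R_n/Ω ≈ 474 kN (weld metal governs)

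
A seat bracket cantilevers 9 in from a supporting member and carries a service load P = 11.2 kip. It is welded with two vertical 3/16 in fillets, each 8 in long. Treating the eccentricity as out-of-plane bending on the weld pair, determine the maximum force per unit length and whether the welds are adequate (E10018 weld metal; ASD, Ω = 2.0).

f_max ≈ 4.78 kip/in; NOT adequate

E100XX → F_EXX = 100 ksi.
L_w = 2 × 8 = 16 in; section modulus (unit throat) S = 2 × L²/6 = 21.33 in².
Direct shear f_v = P/L_w = 11.2/16 = 0.7 kip/in.
Moment M = P × e = 11.2 × 9 = 100.8 kip·in; bending f_b = M/S = 4.725 kip/in.
f_max = √(f_v² + f_b²) = √(0.7² + 4.725²) = 4.777 kip/in.
r_n/Ω = (1/2.0) × 0.6 × 100 × (0.707 × 0.1875) = 3.977 kip/in → NOT adequate.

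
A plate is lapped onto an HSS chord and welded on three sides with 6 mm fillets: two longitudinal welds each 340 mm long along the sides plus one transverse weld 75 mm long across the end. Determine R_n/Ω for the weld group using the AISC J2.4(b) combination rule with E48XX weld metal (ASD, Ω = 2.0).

R_n/Ω ≈ 461 kN

E48XX → F_EXX = 480 MPa.
t_e = 0.707 × 6 = 4.242 mm.
R_nwl = 0.6 × 480 × 4.242 × 680 × 10⁻³ = 830.8 kN (longitudinal, 2 welds).
R_nwt = 0.6 × 480 × 4.242 × 75 × 10⁻³ = 91.63 kN (transverse, base value).
(i) R_nwl + R_nwt = 922.4 kN; (ii) 0.85 R_nwl + 1.5 R_nwt = 843.6 kN.
R_n = max = 922.4 kN [governs: (i)]; R_n/Ω = 461.2 kN.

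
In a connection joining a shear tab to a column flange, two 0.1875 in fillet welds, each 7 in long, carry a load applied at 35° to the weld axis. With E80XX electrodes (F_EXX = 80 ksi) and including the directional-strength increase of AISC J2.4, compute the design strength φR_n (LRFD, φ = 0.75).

t_e = 0.707 × 0.1875 = 0.1326 in; A_we = 0.1326 × 14 = 1.856 in².
Directional factor: 1.0 + 0.5 sin^1.5(35°) = 1.217.
F_nw = 0.6 × 80 × 1.217 = 58.43 ksi.
φR_n = 0.75 × 58.43 × 1.856 = 81.32 kips.

φR_n ≈ 81.3 kips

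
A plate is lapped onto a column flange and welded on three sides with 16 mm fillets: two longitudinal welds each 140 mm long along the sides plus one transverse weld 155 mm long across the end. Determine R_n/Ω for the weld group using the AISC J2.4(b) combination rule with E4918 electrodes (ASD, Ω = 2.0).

R_n/Ω ≈ 782 kN

E49XX → F_EXX = 490 MPa.
t_e = 0.707 × 16 = 11.31 mm.
R_nwl = 0.6 × 490 × 11.31 × 280 × 10⁻³ = 931.2 kN (longitudinal, 2 welds).
R_nwt = 0.6 × 490 × 11.31 × 155 × 10⁻³ = 515.5 kN (transverse, base value).
(i) R_nwl + R_nwt = 1447 kN; (ii) 0.85 R_nwl + 1.5 R_nwt = 1565 kN.
R_n = max = 1565 kN [governs: (ii)]; R_n/Ω = 782.4 kN.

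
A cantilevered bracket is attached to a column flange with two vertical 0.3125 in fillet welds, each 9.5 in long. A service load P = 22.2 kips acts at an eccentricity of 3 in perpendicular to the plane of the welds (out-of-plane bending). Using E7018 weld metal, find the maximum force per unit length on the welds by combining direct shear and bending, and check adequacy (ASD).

f_max ≈ 2.5 kip/in; adequate

E70XX → F_EXX = 70 ksi.
L_w = 2 × 9.5 = 19 in; section modulus (unit throat) S = 2 × L²/6 = 30.08 in².
Direct shear f_v = P/L_w = 22.2/19 = 1.168 kip/in.
Moment M = P × e = 22.2 × 3 = 66.6 kip·in; bending f_b = M/S = 2.214 kip/in.
f_max = √(f_v² + f_b²) = √(1.168² + 2.214²) = 2.503 kip/in.
r_n/Ω = (1/2.0) × 0.6 × 70 × (0.707 × 0.3125) = 4.64 kip/in → adequate.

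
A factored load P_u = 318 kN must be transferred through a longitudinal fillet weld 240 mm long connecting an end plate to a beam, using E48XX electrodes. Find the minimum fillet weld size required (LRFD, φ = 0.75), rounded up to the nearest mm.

w = 9 mm

E48XX → F_EXX = 480 MPa.
Total weld length L = 240 mm.
Required throat t_e = P_u / (φ × 0.6 F_EXX × L) = 318 / (0.75 × 0.6 × 480 × 240 × 10⁻³) = 6.134 mm.
Required leg w = t_e / 0.707 = 8.676 mm → use 9 mm.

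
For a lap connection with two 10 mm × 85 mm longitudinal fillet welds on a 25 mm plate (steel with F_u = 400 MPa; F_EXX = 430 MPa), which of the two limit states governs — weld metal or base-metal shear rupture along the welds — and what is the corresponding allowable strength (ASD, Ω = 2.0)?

t_e = 0.707 × 10 = 7.07 mm; L = 170 mm.
Weld metal: R_n/Ω = (1/2.0) × 0.6 × 430 × 7.07 × 170 × 10⁻³ = 155 kN.
Base metal (shear rupture): R_n/Ω = (1/2.0) × 0.6 × 400 × 25 × 170 × 10⁻³ = 510 kN.
Governing: weld metal.

R_n/Ω ≈ 155 kN (weld metal governs)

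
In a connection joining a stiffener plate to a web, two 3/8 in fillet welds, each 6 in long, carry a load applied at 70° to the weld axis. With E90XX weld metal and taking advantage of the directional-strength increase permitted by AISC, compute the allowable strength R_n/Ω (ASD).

R_n/Ω ≈ 125 kip

E90XX → F_EXX = 90 ksi.
t_e = 0.707 × 0.375 = 0.2651 in; A_we = 0.2651 × 12 = 3.181 in².
Directional factor: 1.0 + 0.5 sin^1.5(70°) = 1.455.
F_nw = 0.6 × 90 × 1.455 = 78.59 ksi.
R_n/Ω = (78.59 × 3.181) / 2.0 = 125 kip.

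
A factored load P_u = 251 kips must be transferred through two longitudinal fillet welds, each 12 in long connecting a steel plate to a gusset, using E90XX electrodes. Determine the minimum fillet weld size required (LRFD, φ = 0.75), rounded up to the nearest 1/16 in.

E90XX → F_EXX = 90 ksi.
Total weld length L = 24 in.
Required throat t_e = P_u / (φ × 0.6 F_EXX × L) = 251 / (0.75 × 0.6 × 90 × 24) = 0.2582 in.
Required leg w = t_e / 0.707 = 0.3652 in → use 3/8 in.

w = 3/8 in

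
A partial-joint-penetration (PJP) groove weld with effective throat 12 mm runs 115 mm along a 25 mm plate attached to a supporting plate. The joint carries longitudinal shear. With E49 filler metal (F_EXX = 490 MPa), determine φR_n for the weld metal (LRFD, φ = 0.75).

Effective throat (given) t_e = 12 mm.
A_we = 12 × 115 = 1380 mm².
F_nw = 0.6 F_EXX = 294 MPa.
φR_n = 0.75 × 294 × 1380 × 10⁻³ = 304.3 kN.

φR_n ≈ 304 kN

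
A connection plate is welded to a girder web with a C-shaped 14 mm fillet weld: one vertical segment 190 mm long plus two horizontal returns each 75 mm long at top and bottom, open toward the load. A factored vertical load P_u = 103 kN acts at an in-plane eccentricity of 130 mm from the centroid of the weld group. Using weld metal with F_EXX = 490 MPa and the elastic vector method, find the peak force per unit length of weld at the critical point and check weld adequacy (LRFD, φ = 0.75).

Total weld length L_w = 340 mm. Treat welds as unit-width lines.
Centroid: x̄ = 2×75×37.5 / 340 = 16.54 mm from the vertical weld.
Polar moment about centroid: J = I_x + I_y = [190³/12 + 2×75×95²] + [190×16.54² + 2(75³/12 + 75×20.96²)] = 2114000 mm³.
Direct shear f_v = P/L_w = 103×10³ / 340 = 302.9 N/mm (vertical).
Torsion M = P·e = 103×10³ × 130 = 13390000 N·mm.
Critical point at (x, y) = (58.46, 95) from centroid. f_tx = M·y/J = 601.9 N/mm; f_ty = M·x/J = 370.3 N/mm.
Resultant f_max = √[f_tx² + (f_v + f_ty)²] = √[601.9² + (302.9 + 370.3)²] = 903.1 N/mm.
Capacity per unit length: φr_n = 0.75 × 0.6 × 490 × (0.707 × 14) = 2183 N/mm.
903.1 ≤ 2183 → adequate.

f_max ≈ 903 N/mm; adequate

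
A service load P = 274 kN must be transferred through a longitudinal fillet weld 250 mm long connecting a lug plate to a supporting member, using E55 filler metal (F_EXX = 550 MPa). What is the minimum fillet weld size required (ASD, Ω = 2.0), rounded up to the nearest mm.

w = 10 mm

Total weld length L = 250 mm.
Required throat t_e = P × Ω / (0.6 F_EXX × L) = 274 × 2.0 / (0.6 × 550 × 250 × 10⁻³) = 6.642 mm.
Required leg w = t_e / 0.707 = 9.395 mm → use 10 mm.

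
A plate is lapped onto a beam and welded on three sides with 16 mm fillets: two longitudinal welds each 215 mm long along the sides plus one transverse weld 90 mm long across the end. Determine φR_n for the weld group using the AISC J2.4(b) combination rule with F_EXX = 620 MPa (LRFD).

t_e = 0.707 × 16 = 11.31 mm.
R_nwl = 0.6 × 620 × 11.31 × 430 × 10⁻³ = 1809 kN (longitudinal, 2 welds).
R_nwt = 0.6 × 620 × 11.31 × 90 × 10⁻³ = 378.7 kN (transverse, base value).
(i) R_nwl + R_nwt = 2188 kN; (ii) 0.85 R_nwl + 1.5 R_nwt = 2106 kN.
R_n = max = 2188 kN [governs: (i)]; φR_n = 1641 kN.

φR_n ≈ 1640 kN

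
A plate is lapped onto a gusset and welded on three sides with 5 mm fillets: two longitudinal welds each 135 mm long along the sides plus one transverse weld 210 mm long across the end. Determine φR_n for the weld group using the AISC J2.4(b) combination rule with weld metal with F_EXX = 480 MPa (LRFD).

φR_n ≈ 416 kN

t_e = 0.707 × 5 = 3.535 mm.
R_nwl = 0.6 × 480 × 3.535 × 270 × 10⁻³ = 274.9 kN (longitudinal, 2 welds).
R_nwt = 0.6 × 480 × 3.535 × 210 × 10⁻³ = 213.8 kN (transverse, base value).
(i) R_nwl + R_nwt = 488.7 kN; (ii) 0.85 R_nwl + 1.5 R_nwt = 554.3 kN.
R_n = max = 554.3 kN [governs: (ii)]; φR_n = 415.8 kN.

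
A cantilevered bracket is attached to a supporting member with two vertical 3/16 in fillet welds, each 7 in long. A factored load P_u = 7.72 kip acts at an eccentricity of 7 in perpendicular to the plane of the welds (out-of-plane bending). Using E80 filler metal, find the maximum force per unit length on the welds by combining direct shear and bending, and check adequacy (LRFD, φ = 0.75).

f_max ≈ 3.35 kip/in; adequate

E80XX → F_EXX = 80 ksi.
L_w = 2 × 7 = 14 in; section modulus (unit throat) S = 2 × L²/6 = 16.33 in².
Direct shear f_v = P/L_w = 7.72/14 = 0.5514 kip/in.
Moment M = P × e = 7.72 × 7 = 54.04 kip·in; bending f_b = M/S = 3.309 kip/in.
f_max = √(f_v² + f_b²) = √(0.5514² + 3.309²) = 3.354 kip/in.
φr_n = 0.75 × 0.6 × 80 × (0.707 × 0.1875) = 4.772 kip/in → adequate.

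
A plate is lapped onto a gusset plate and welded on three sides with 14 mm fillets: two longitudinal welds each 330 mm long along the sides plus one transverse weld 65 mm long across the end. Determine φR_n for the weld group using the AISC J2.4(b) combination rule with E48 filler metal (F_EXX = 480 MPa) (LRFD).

t_e = 0.707 × 14 = 9.898 mm.
R_nwl = 0.6 × 480 × 9.898 × 660 × 10⁻³ = 1881 kN (longitudinal, 2 welds).
R_nwt = 0.6 × 480 × 9.898 × 65 × 10⁻³ = 185.3 kN (transverse, base value).
(i) R_nwl + R_nwt = 2067 kN; (ii) 0.85 R_nwl + 1.5 R_nwt = 1877 kN.
R_n = max = 2067 kN [governs: (i)]; φR_n = 1550 kN.

φR_n ≈ 1550 kN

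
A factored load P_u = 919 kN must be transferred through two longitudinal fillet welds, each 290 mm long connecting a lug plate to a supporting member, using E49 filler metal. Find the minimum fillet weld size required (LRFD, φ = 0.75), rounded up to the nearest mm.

E49XX → F_EXX = 490 MPa.
Total weld length L = 580 mm.
Required throat t_e = P_u / (φ × 0.6 F_EXX × L) = 919 / (0.75 × 0.6 × 490 × 580 × 10⁻³) = 7.186 mm.
Required leg w = t_e / 0.707 = 10.16 mm → use 11 mm.

w = 11 mm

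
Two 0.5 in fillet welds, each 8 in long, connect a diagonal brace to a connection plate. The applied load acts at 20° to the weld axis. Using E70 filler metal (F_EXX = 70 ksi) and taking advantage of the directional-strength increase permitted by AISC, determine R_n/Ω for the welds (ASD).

t_e = 0.707 × 0.5 = 0.3535 in; A_we = 0.3535 × 16 = 5.656 in².
Directional factor: 1.0 + 0.5 sin^1.5(20°) = 1.1.
F_nw = 0.6 × 70 × 1.1 = 46.2 ksi.
R_n/Ω = (46.2 × 5.656) / 2.0 = 130.7 kips.

R_n/Ω ≈ 131 kips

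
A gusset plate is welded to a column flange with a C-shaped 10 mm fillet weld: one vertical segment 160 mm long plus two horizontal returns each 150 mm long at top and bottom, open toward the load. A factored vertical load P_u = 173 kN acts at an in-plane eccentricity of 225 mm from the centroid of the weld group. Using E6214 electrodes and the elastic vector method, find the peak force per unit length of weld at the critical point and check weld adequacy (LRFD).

E62XX → F_EXX = 620 MPa.
Total weld length L_w = 460 mm. Treat welds as unit-width lines.
Centroid: x̄ = 2×150×75 / 460 = 48.91 mm from the vertical weld.
Polar moment about centroid: J = I_x + I_y = [160³/12 + 2×150×80²] + [160×48.91² + 2(150³/12 + 150×26.09²)] = 3411000 mm³.
Direct shear f_v = P/L_w = 173×10³ / 460 = 376.1 N/mm (vertical).
Torsion M = P·e = 173×10³ × 225 = 38925000 N·mm.
Critical point at (x, y) = (101.1, 80) from centroid. f_tx = M·y/J = 913 N/mm; f_ty = M·x/J = 1154 N/mm.
Resultant f_max = √[f_tx² + (f_v + f_ty)²] = √[913² + (376.1 + 1154)²] = 1781 N/mm.
Capacity per unit length: φr_n = 0.75 × 0.6 × 620 × (0.707 × 10) = 1973 N/mm.
1781 ≤ 1973 → adequate.

f_max ≈ 1780 N/mm; adequate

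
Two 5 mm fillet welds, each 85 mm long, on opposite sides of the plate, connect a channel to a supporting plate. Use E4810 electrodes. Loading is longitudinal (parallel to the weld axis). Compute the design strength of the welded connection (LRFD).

φR_n ≈ 130 kN

E48XX → F_EXX = 480 MPa.
Effective throat t_e = 0.707 × 5 = 3.535 mm.
Total length L = 170 mm; A_we = 3.535 × 170 = 600.9 mm².
F_nw = 0.6 F_EXX = 0.6 × 480 = 288 MPa.
φR_n = 0.75 × 288 × 600.9 × 10⁻³ = 129.8 kN.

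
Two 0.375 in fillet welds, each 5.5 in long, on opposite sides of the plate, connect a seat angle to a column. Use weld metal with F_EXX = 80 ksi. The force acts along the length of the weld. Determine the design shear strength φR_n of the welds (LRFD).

Effective throat t_e = 0.707 × 0.375 = 0.2651 in.
Total length L = 11 in; A_we = 0.2651 × 11 = 2.916 in².
F_nw = 0.6 F_EXX = 0.6 × 80 = 48 ksi.
φR_n = 0.75 × 48 × 2.916 = 105 kip.

φR_n ≈ 105 kip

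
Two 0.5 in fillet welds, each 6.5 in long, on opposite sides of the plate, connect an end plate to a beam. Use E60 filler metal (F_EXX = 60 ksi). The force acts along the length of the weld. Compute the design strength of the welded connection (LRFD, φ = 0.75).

Effective throat t_e = 0.707 × 0.5 = 0.3535 in.
Total length L = 13 in; A_we = 0.3535 × 13 = 4.595 in².
F_nw = 0.6 F_EXX = 0.6 × 60 = 36 ksi.
φR_n = 0.75 × 36 × 4.595 = 124.1 kip.

φR_n ≈ 124 kip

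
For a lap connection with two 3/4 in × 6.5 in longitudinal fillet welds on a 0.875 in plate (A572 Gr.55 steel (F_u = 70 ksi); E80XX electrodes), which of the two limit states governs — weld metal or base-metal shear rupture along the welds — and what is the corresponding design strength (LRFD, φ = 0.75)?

E80XX → F_EXX = 80 ksi.
t_e = 0.707 × 0.75 = 0.5302 in; L = 13 in.
Weld metal: φR_n = 0.75 × 0.6 × 80 × 0.5302 × 13 = 248.2 kips.
Base metal (shear rupture): φR_n = 0.75 × 0.6 × 70 × 0.875 × 13 = 358.3 kips.
Governing: weld metal.

φR_n ≈ 248 kips (weld metal governs)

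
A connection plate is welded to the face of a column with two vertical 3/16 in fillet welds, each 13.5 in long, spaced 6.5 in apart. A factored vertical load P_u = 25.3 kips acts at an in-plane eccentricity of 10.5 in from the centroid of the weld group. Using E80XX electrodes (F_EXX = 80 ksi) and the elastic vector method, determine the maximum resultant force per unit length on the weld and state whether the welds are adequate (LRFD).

Total weld length L_w = 27 in. Treat welds as unit-width lines.
Polar moment about centroid: J = 2[d³/12 + d(b/2)²] = 2[13.5³/12 + 13.5×3.25²] = 695.2 in³.
Direct shear f_v = P/L_w = 25.3 / 27 = 0.937 kip/in (vertical).
Torsion M = P·e = 25.3 × 10.5 = 265.65 kip·in.
Critical point at (x, y) = (3.25, 6.75) from centroid. f_tx = M·y/J = 2.579 kip/in; f_ty = M·x/J = 1.242 kip/in.
Resultant f_max = √[f_tx² + (f_v + f_ty)²] = √[2.579² + (0.937 + 1.242)²] = 3.376 kip/in.
Capacity per unit length: φr_n = 0.75 × 0.6 × 80 × (0.707 × 0.1875) = 4.772 kip/in.
3.376 ≤ 4.772 → adequate.

f_max ≈ 3.38 kip/in; adequate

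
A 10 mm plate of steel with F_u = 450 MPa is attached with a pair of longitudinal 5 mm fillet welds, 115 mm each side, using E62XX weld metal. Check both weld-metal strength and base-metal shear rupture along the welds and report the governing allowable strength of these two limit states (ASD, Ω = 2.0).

E62XX → F_EXX = 620 MPa.
t_e = 0.707 × 5 = 3.535 mm; L = 230 mm.
Weld metal: R_n/Ω = (1/2.0) × 0.6 × 620 × 3.535 × 230 × 10⁻³ = 151.2 kN.
Base metal (shear rupture): R_n/Ω = (1/2.0) × 0.6 × 450 × 10 × 230 × 10⁻³ = 310.5 kN.
Governing: weld metal.

R_n/Ω ≈ 151 kN (weld metal governs)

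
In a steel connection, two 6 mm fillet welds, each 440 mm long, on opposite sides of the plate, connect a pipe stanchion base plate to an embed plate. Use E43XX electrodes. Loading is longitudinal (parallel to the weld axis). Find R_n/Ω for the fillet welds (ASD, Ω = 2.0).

E43XX → F_EXX = 430 MPa.
Effective throat t_e = 0.707 × 6 = 4.242 mm.
Total length L = 880 mm; A_we = 4.242 × 880 = 3733 mm².
F_nw = 0.6 F_EXX = 0.6 × 430 = 258 MPa.
R_n = 258 × 3733 × 10⁻³ = 963.1 kN; R_n/Ω = 963.1/2.0 = 481.6 kN.

R_n/Ω ≈ 482 kN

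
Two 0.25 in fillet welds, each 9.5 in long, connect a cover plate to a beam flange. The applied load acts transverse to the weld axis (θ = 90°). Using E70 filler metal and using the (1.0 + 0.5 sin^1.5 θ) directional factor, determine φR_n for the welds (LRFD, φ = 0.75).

φR_n ≈ 159 kip

E70XX → F_EXX = 70 ksi.
t_e = 0.707 × 0.25 = 0.1767 in; A_we = 0.1767 × 19 = 3.358 in².
Directional factor: 1.0 + 0.5 sin^1.5(90°) = 1.5.
F_nw = 0.6 × 70 × 1.5 = 63 ksi.
φR_n = 0.75 × 63 × 3.358 = 158.7 kip.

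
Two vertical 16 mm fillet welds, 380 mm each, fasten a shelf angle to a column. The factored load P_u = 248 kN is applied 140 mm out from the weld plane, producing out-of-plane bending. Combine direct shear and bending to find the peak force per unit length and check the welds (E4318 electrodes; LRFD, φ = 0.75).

E43XX → F_EXX = 430 MPa.
L_w = 2 × 380 = 760 mm; section modulus (unit throat) S = 2 × L²/6 = 48130 mm².
Direct shear f_v = P/L_w = 248×10³/760 = 326.3 N/mm.
Moment M = P × e = 248×10³ × 140 = 34720000 N·mm; bending f_b = M/S = 721.3 N/mm.
f_max = √(f_v² + f_b²) = √(326.3² + 721.3²) = 791.7 N/mm.
φr_n = 0.75 × 0.6 × 430 × (0.707 × 16) = 2189 N/mm → adequate.

f_max ≈ 792 N/mm; adequate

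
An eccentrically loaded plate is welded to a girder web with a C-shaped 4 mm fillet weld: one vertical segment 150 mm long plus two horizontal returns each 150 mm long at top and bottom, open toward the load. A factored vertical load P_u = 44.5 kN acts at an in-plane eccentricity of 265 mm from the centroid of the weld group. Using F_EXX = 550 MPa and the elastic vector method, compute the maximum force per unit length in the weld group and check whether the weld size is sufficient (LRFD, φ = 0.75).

Total weld length L_w = 450 mm. Treat welds as unit-width lines.
Centroid: x̄ = 2×150×75 / 450 = 50 mm from the vertical weld.
Polar moment about centroid: J = I_x + I_y = [150³/12 + 2×150×75²] + [150×50² + 2(150³/12 + 150×25²)] = 3094000 mm³.
Direct shear f_v = P/L_w = 44.5×10³ / 450 = 98.89 N/mm (vertical).
Torsion M = P·e = 44.5×10³ × 265 = 11792000 N·mm.
Critical point at (x, y) = (100, 75) from centroid. f_tx = M·y/J = 285.9 N/mm; f_ty = M·x/J = 381.2 N/mm.
Resultant f_max = √[f_tx² + (f_v + f_ty)²] = √[285.9² + (98.89 + 381.2)²] = 558.7 N/mm.
Capacity per unit length: φr_n = 0.75 × 0.6 × 550 × (0.707 × 4) = 699.9 N/mm.
558.7 ≤ 699.9 → adequate.

f_max ≈ 559 N/mm; adequate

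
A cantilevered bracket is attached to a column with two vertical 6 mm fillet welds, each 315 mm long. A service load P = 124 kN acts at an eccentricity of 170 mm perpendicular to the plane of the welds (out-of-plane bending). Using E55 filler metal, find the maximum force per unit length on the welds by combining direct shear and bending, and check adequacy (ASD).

E55XX → F_EXX = 550 MPa.
L_w = 2 × 315 = 630 mm; section modulus (unit throat) S = 2 × L²/6 = 33080 mm².
Direct shear f_v = P/L_w = 124×10³/630 = 196.8 N/mm.
Moment M = P × e = 124×10³ × 170 = 21080000 N·mm; bending f_b = M/S = 637.3 N/mm.
f_max = √(f_v² + f_b²) = √(196.8² + 637.3²) = 667 N/mm.
r_n/Ω = (1/2.0) × 0.6 × 550 × (0.707 × 6) = 699.9 N/mm → adequate.

f_max ≈ 667 N/mm; adequate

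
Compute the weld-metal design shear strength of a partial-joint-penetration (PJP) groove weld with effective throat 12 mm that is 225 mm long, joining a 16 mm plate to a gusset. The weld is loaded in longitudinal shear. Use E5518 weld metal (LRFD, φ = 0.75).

E55XX → F_EXX = 550 MPa.
Effective throat (given) t_e = 12 mm.
A_we = 12 × 225 = 2700 mm².
F_nw = 0.6 F_EXX = 330 MPa.
φR_n = 0.75 × 330 × 2700 × 10⁻³ = 668.2 kN.

φR_n ≈ 668 kN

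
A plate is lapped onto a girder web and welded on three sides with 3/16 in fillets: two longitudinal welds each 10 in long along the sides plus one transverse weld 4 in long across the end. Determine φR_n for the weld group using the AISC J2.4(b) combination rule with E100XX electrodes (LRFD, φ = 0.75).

E100XX → F_EXX = 100 ksi.
t_e = 0.707 × 0.1875 = 0.1326 in.
R_nwl = 0.6 × 100 × 0.1326 × 20 = 159.1 kip (longitudinal, 2 welds).
R_nwt = 0.6 × 100 × 0.1326 × 4 = 31.82 kip (transverse, base value).
(i) R_nwl + R_nwt = 190.9 kip; (ii) 0.85 R_nwl + 1.5 R_nwt = 182.9 kip.
R_n = max = 190.9 kip [governs: (i)]; φR_n = 143.2 kip.

φR_n ≈ 143 kip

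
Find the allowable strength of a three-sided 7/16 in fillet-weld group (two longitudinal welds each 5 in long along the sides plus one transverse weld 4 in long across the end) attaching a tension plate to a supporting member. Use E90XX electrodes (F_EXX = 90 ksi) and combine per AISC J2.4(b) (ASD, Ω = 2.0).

t_e = 0.707 × 0.4375 = 0.3093 in.
R_nwl = 0.6 × 90 × 0.3093 × 10 = 167 kips (longitudinal, 2 welds).
R_nwt = 0.6 × 90 × 0.3093 × 4 = 66.81 kips (transverse, base value).
(i) R_nwl + R_nwt = 233.8 kips; (ii) 0.85 R_nwl + 1.5 R_nwt = 242.2 kips.
R_n = max = 242.2 kips [governs: (ii)]; R_n/Ω = 121.1 kips.

R_n/Ω ≈ 121 kips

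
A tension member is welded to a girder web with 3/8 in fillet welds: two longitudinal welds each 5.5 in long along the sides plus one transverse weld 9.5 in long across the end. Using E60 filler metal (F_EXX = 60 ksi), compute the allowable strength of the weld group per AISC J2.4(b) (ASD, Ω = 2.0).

t_e = 0.707 × 0.375 = 0.2651 in.
R_nwl = 0.6 × 60 × 0.2651 × 11 = 105 kips (longitudinal, 2 welds).
R_nwt = 0.6 × 60 × 0.2651 × 9.5 = 90.67 kips (transverse, base value).
(i) R_nwl + R_nwt = 195.7 kips; (ii) 0.85 R_nwl + 1.5 R_nwt = 225.3 kips.
R_n = max = 225.3 kips [governs: (ii)]; R_n/Ω = 112.6 kips.

R_n/Ω ≈ 113 kips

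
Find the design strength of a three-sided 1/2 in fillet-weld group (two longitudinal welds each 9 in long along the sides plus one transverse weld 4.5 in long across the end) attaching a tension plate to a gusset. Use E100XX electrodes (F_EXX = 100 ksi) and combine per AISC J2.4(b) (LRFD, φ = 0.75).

φR_n ≈ 358 kip

t_e = 0.707 × 0.5 = 0.3535 in.
R_nwl = 0.6 × 100 × 0.3535 × 18 = 381.8 kip (longitudinal, 2 welds).
R_nwt = 0.6 × 100 × 0.3535 × 4.5 = 95.44 kip (transverse, base value).
(i) R_nwl + R_nwt = 477.2 kip; (ii) 0.85 R_nwl + 1.5 R_nwt = 467.7 kip.
R_n = max = 477.2 kip [governs: (i)]; φR_n = 357.9 kip.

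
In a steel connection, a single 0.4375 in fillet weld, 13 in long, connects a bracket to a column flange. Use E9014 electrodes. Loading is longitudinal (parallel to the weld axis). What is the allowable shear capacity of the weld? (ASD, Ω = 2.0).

R_n/Ω ≈ 109 kip

E90XX → F_EXX = 90 ksi.
Effective throat t_e = 0.707 × 0.4375 = 0.3093 in.
Total length L = 13 in; A_we = 0.3093 × 13 = 4.021 in².
F_nw = 0.6 F_EXX = 0.6 × 90 = 54 ksi.
R_n = 54 × 4.021 = 217.1 kip; R_n/Ω = 217.1/2.0 = 108.6 kip.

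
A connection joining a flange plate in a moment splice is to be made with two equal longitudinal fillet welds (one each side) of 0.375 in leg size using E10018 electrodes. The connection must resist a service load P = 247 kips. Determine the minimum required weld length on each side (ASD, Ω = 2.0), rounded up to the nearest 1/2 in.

E100XX → F_EXX = 100 ksi.
Throat t_e = 0.707 × 0.375 = 0.2651 in.
r_n/Ω = (0.6 × 100 × 0.2651) / 2.0 = 7.954 kip/in.
L_req = P / (r_n/Ω) = 247 / 7.954 = 31.05 in total.
Per side: 31.05 / 2 = 15.53 in.
Round up → use L = 16 in on each side.

L = 16 in on each side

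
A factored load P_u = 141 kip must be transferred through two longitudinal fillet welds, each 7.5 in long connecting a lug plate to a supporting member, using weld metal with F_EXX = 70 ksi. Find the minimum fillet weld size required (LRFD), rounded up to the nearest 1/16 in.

Total weld length L = 15 in.
Required throat t_e = P_u / (φ × 0.6 F_EXX × L) = 141 / (0.75 × 0.6 × 70 × 15) = 0.2984 in.
Required leg w = t_e / 0.707 = 0.4221 in → use 7/16 in.

w = 7/16 in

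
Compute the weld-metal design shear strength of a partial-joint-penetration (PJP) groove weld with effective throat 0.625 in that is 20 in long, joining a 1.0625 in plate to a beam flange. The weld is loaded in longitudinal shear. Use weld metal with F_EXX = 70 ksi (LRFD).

φR_n ≈ 394 kip

Effective throat (given) t_e = 0.625 in.
A_we = 0.625 × 20 = 12.5 in².
F_nw = 0.6 F_EXX = 42 ksi.
φR_n = 0.75 × 42 × 12.5 = 393.8 kip.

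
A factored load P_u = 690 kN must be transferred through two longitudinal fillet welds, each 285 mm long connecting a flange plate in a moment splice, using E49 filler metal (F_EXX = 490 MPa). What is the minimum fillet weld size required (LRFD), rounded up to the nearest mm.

w = 8 mm

Total weld length L = 570 mm.
Required throat t_e = P_u / (φ × 0.6 F_EXX × L) = 690 / (0.75 × 0.6 × 490 × 570 × 10⁻³) = 5.49 mm.
Required leg w = t_e / 0.707 = 7.765 mm → use 8 mm.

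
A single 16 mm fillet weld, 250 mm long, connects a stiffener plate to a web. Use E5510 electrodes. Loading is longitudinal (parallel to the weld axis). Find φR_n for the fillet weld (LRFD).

E55XX → F_EXX = 550 MPa.
Effective throat t_e = 0.707 × 16 = 11.31 mm.
Total length L = 250 mm; A_we = 11.31 × 250 = 2828 mm².
F_nw = 0.6 F_EXX = 0.6 × 550 = 330 MPa.
φR_n = 0.75 × 330 × 2828 × 10⁻³ = 699.9 kN.

φR_n ≈ 700 kN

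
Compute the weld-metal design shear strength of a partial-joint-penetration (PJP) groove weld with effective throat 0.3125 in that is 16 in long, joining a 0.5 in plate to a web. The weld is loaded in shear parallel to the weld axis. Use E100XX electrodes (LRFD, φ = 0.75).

φR_n ≈ 225 kip

E100XX → F_EXX = 100 ksi.
Effective throat (given) t_e = 0.3125 in.
A_we = 0.3125 × 16 = 5 in².
F_nw = 0.6 F_EXX = 60 ksi.
φR_n = 0.75 × 60 × 5 = 225 kip.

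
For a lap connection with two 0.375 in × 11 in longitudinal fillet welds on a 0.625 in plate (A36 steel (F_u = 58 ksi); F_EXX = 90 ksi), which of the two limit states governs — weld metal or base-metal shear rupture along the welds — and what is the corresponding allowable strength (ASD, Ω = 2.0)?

t_e = 0.707 × 0.375 = 0.2651 in; L = 22 in.
Weld metal: R_n/Ω = (1/2.0) × 0.6 × 90 × 0.2651 × 22 = 157.5 kips.
Base metal (shear rupture): R_n/Ω = (1/2.0) × 0.6 × 58 × 0.625 × 22 = 239.2 kips.
Governing: weld metal.

R_n/Ω ≈ 157 kips (weld metal governs)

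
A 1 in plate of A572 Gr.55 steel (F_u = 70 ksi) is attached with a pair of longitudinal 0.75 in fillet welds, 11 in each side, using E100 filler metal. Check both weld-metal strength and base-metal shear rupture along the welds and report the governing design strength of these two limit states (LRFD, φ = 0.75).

φR_n ≈ 525 kips (weld metal governs)

E100XX → F_EXX = 100 ksi.
t_e = 0.707 × 0.75 = 0.5302 in; L = 22 in.
Weld metal: φR_n = 0.75 × 0.6 × 100 × 0.5302 × 22 = 524.9 kips.
Base metal (shear rupture): φR_n = 0.75 × 0.6 × 70 × 1 × 22 = 693 kips.
Governing: weld metal.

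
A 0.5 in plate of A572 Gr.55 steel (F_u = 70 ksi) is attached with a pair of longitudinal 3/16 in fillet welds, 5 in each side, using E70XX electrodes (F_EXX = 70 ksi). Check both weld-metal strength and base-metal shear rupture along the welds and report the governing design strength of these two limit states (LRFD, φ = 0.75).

t_e = 0.707 × 0.1875 = 0.1326 in; L = 10 in.
Weld metal: φR_n = 0.75 × 0.6 × 70 × 0.1326 × 10 = 41.76 kips.
Base metal (shear rupture): φR_n = 0.75 × 0.6 × 70 × 0.5 × 10 = 157.5 kips.
Governing: weld metal.

φR_n ≈ 41.8 kips (weld metal governs)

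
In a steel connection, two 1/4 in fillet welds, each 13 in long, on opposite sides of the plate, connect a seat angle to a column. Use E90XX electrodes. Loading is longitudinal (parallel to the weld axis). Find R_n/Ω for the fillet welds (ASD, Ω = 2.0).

R_n/Ω ≈ 124 kips

E90XX → F_EXX = 90 ksi.
Effective throat t_e = 0.707 × 0.25 = 0.1767 in.
Total length L = 26 in; A_we = 0.1767 × 26 = 4.595 in².
F_nw = 0.6 F_EXX = 0.6 × 90 = 54 ksi.
R_n = 54 × 4.595 = 248.2 kips; R_n/Ω = 248.2/2.0 = 124.1 kips.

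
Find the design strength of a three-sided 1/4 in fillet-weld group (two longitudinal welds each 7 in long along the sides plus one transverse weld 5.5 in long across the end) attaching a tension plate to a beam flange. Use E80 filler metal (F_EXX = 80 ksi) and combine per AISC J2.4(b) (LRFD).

φR_n ≈ 128 kip

t_e = 0.707 × 0.25 = 0.1767 in.
R_nwl = 0.6 × 80 × 0.1767 × 14 = 118.8 kip (longitudinal, 2 welds).
R_nwt = 0.6 × 80 × 0.1767 × 5.5 = 46.66 kip (transverse, base value).
(i) R_nwl + R_nwt = 165.4 kip; (ii) 0.85 R_nwl + 1.5 R_nwt = 171 kip.
R_n = max = 171 kip [governs: (ii)]; φR_n = 128.2 kip.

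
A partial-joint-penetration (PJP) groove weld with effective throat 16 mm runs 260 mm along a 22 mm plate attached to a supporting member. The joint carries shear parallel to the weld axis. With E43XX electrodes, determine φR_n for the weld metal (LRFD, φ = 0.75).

E43XX → F_EXX = 430 MPa.
Effective throat (given) t_e = 16 mm.
A_we = 16 × 260 = 4160 mm².
F_nw = 0.6 F_EXX = 258 MPa.
φR_n = 0.75 × 258 × 4160 × 10⁻³ = 805 kN.

φR_n ≈ 805 kN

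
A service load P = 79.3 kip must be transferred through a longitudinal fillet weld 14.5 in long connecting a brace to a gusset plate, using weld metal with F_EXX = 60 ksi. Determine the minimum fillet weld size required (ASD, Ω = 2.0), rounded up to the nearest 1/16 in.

Total weld length L = 14.5 in.
Required throat t_e = P × Ω / (0.6 F_EXX × L) = 79.3 × 2.0 / (0.6 × 60 × 14.5) = 0.3038 in.
Required leg w = t_e / 0.707 = 0.4297 in → use 7/16 in.

w = 7/16 in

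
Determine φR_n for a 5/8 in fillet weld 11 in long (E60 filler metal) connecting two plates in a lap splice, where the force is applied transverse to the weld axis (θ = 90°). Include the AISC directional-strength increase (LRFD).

E60XX → F_EXX = 60 ksi.
t_e = 0.707 × 0.625 = 0.4419 in; A_we = 0.4419 × 11 = 4.861 in².
Directional factor: 1.0 + 0.5 sin^1.5(90°) = 1.5.
F_nw = 0.6 × 60 × 1.5 = 54 ksi.
φR_n = 0.75 × 54 × 4.861 = 196.9 kips.

φR_n ≈ 197 kips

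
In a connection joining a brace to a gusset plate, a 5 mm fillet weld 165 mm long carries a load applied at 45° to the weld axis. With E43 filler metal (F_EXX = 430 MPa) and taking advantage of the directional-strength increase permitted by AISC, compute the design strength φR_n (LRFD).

t_e = 0.707 × 5 = 3.535 mm; A_we = 3.535 × 165 = 583.3 mm².
Directional factor: 1.0 + 0.5 sin^1.5(45°) = 1.297.
F_nw = 0.6 × 430 × 1.297 = 334.7 MPa.
φR_n = 0.75 × 334.7 × 583.3 × 10⁻³ = 146.4 kN.

φR_n ≈ 146 kN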